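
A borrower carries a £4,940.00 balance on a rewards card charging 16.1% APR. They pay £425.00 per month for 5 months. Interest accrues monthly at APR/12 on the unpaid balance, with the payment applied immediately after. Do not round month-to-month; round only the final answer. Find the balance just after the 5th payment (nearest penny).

Monthly rate r = 16.1%/12 = 1.34167% = 0.0134167.
Each month: B ← B·(1+r) − £425.00.
Month 1: interest £66.28; balance after payment £4,581.28.
Month 2: interest £61.47; balance after payment £4,217.74.
Month 3: interest £56.59; balance after payment £3,849.33.
Month 4: interest £51.65; balance after payment £3,475.98.
Month 5: interest £46.64; balance after payment £3,097.61.

£3,097.61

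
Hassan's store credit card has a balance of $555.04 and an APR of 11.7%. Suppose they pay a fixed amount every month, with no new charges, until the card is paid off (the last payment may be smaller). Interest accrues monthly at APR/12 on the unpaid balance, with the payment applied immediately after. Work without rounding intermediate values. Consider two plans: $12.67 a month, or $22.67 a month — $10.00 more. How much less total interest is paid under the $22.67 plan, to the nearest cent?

Monthly rate r = 11.7%/12 = 0.975% = 0.00975.
At $12.67/mo: n = ⌈−ln(1 − rB₀/P)/ln(1+r)⌉ = 58 payments (last $5.27); total interest = total paid − $555.04 = $172.42.
At $22.67/mo: 29 payments (last $2.51); total interest $82.23.
Interest saved = $172.42 − $82.23 = $90.19.

$90.19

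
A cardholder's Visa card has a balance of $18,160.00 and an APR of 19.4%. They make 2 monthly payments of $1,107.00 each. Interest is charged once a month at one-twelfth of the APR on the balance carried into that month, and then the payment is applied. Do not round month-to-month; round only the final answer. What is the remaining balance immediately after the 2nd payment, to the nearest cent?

$16,520.02

Monthly rate r = 19.4%/12 = 1.61667% = 0.0161667.
Each month: B ← B·(1+r) − $1,107.00.
Month 1: interest $293.59; balance after payment $17,346.59.
Month 2: interest $280.44; balance after payment $16,520.02.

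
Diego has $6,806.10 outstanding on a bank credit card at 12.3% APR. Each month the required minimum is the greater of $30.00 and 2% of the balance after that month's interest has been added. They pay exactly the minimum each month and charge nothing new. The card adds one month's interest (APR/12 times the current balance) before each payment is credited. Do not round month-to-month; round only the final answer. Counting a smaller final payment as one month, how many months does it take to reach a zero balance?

Monthly rate r = 12.3%/12 = 1.025% = 0.01025.
While 2% of the post-interest balance exceeds $30.00, each month B ← (B·(1+r))·(1 − 0.02), i.e. B shrinks by the factor (1+r)·0.98 = 0.99005.
This holds for months 1–153. Entering month 154 the balance is $1,472.66; 2% of the post-interest balance is now below $30.00, so the flat $30.00 minimum applies from here.
From month 154 a fixed $30.00 at rate r clears $1,472.66 in 69 more payments. Total: 153 + 69 = 222 months.

222 months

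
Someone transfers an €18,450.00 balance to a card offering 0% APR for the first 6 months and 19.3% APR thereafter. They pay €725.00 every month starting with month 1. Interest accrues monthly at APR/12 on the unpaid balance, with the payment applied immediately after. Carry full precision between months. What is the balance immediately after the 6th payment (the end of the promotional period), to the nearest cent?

Promo months 1–6 at r₀ = 0%/12 = 0; months 7+ at r₁ = 19.3%/12 = 0.0160833.
After month 6 (no interest yet): B = €18,450.00 − 6·€725.00 = €14,100.00.

€14,100.00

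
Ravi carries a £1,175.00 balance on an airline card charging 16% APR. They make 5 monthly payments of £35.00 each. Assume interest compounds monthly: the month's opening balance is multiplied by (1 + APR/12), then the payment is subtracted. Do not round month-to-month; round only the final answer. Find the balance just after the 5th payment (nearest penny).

Monthly rate r = 16%/12 = 1.33333% = 0.0133333.
Each month: B ← B·(1+r) − £35.00.
Month 1: interest £15.67; balance after payment £1,155.67.
Month 2: interest £15.41; balance after payment £1,136.08.
Month 3: interest £15.15; balance after payment £1,116.22.
Month 4: interest £14.88; balance after payment £1,096.11.
Month 5: interest £14.61; balance after payment £1,075.72.

£1,075.72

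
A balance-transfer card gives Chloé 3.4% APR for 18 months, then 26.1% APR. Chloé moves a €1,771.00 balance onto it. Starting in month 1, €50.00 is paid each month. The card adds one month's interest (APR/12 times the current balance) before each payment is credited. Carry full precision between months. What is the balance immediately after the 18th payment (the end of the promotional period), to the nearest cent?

€941.52

Promo months 1–18 at r₀ = 3.4%/12 = 0.00283333; months 19+ at r₁ = 26.1%/12 = 0.02175.
After month 18: iterate B ← B·(1+r₀) − €50.00 for 18 months → €941.52.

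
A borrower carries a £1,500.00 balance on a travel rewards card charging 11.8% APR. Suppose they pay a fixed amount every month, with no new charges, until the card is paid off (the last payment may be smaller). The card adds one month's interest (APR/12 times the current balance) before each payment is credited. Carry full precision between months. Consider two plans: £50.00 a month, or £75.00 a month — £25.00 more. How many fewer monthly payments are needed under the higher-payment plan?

13 fewer payments

Monthly rate r = 11.8%/12 = 0.983333% = 0.00983333.
At £50.00/mo: n = ⌈−ln(1 − rB₀/P)/ln(1+r)⌉ = 36 payments (last £36.18); total interest = total paid − £1,500.00 = £286.18.
At £75.00/mo: 23 payments (last £28.51); total interest £178.51.
Payments saved = 36 − 23 = 13.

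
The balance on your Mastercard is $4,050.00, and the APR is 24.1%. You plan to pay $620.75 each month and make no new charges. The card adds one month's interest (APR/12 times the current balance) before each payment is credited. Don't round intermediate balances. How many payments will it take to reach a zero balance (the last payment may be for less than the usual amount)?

8 payments

Monthly rate r = 24.1%/12 = 2.00833% = 0.0200833.
Recurrence: B ← B·(1+r) − $620.75.
Month 1: interest $81.34; balance after payment $3,510.59.
Month 2: interest $70.50; balance after payment $2,960.34.
Closed form: n = −ln(1 − rB₀/P)/ln(1+r) = −ln(0.86897)/ln(1.02008) ≈ 7.063, so the balance reaches zero during payment 8.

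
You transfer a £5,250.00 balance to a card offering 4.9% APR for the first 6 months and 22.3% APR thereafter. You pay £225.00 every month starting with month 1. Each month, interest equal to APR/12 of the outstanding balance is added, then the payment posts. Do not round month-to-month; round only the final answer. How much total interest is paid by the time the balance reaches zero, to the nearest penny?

Promo months 1–6 at r₀ = 4.9%/12 = 0.00408333; months 7+ at r₁ = 22.3%/12 = 0.0185833.
After month 6: iterate B ← B·(1+r₀) − £225.00 for 6 months → £4,016.09.
Then at r₁ with £225.00/mo: n₂ = −ln(1 − r₁·B/P)/ln(1+r₁) ≈ 21.89 → 22 more payments.
Total paid = 27·£225.00 + £199.98 = £6,274.98; interest = £6,274.98 − £5,250.00 = £1,024.98.

£1,024.98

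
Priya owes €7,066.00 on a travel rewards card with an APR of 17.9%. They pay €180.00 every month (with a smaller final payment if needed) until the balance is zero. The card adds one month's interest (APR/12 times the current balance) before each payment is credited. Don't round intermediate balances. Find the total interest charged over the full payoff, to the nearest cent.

€3,642.45

Monthly rate r = 17.9%/12 = 1.49167% = 0.0149167.
Payoff takes n = ⌈−ln(1 − rB₀/P)/ln(1+r)⌉ = ⌈59.490⌉ = 60 payments; the last is €88.45.
Total paid = 59·€180.00 + €88.45 = €10,708.45.
Total interest = total paid − principal = €10,708.45 − €7,066.00 = €3,642.45.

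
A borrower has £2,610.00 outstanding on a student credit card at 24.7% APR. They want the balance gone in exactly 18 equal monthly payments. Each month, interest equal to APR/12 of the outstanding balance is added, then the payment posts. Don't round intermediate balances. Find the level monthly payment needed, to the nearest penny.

£174.99

Monthly rate r = 24.7%/12 = 2.05833% = 0.0205833.
Level-payment amortization: P = B₀·r / (1 − (1+r)^(−n)) = 2610.00·0.0205833 / (1 − 1.02058^(−18)).
Denominator 1 − (1+r)^(−18) = 0.307009138.
P = 53.7225 / 0.307009138 ≈ 174.99.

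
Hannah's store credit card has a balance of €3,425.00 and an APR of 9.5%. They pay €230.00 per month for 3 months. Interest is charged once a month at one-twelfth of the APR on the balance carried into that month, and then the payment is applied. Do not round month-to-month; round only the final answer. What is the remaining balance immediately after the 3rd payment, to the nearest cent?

Monthly rate r = 9.5%/12 = 0.791667% = 0.00791667.
Each month: B ← B·(1+r) − €230.00.
Month 1: interest €27.11; balance after payment €3,222.11.
Month 2: interest €25.51; balance after payment €3,017.62.
Month 3: interest €23.89; balance after payment €2,811.51.

€2,811.51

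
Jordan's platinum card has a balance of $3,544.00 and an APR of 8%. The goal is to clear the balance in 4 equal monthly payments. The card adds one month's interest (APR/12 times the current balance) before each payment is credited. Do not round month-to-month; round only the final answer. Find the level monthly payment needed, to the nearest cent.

Monthly rate r = 8%/12 = 0.666667% = 0.00666667.
Level-payment amortization: P = B₀·r / (1 − (1+r)^(−n)) = 3544.00·0.00666667 / (1 − 1.00667^(−4)).
Denominator 1 − (1+r)^(−4) = 0.0262280797.
P = 23.6267 / 0.0262280797 ≈ 900.82.

$900.82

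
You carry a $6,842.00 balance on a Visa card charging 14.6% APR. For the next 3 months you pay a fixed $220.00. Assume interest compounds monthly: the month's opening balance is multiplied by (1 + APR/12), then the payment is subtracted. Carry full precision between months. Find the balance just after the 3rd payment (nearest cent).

$6,426.72

Monthly rate r = 14.6%/12 = 1.21667% = 0.0121667.
Each month: B ← B·(1+r) − $220.00.
Month 1: interest $83.24; balance after payment $6,705.24.
Month 2: interest $81.58; balance after payment $6,566.82.
Month 3: interest $79.90; balance after payment $6,426.72.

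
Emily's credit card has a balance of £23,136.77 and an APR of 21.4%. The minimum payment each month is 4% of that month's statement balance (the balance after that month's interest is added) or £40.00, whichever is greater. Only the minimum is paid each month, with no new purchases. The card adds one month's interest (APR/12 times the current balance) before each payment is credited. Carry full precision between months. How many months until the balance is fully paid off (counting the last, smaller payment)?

Monthly rate r = 21.4%/12 = 1.78333% = 0.0178333.
While 4% of the post-interest balance exceeds £40.00, each month B ← (B·(1+r))·(1 − 0.04), i.e. B shrinks by the factor (1+r)·0.96 = 0.97712.
This holds for months 1–137. Entering month 138 the balance is £970.88; 4% of the post-interest balance is now below £40.00, so the flat £40.00 minimum applies from here.
From month 138 a fixed £40.00 at rate r clears £970.88 in 33 more payments. Total: 137 + 33 = 170 months.

170 months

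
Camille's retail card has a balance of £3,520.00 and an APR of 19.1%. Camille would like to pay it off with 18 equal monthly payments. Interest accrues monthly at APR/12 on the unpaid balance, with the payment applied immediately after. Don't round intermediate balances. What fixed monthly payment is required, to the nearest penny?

Monthly rate r = 19.1%/12 = 1.59167% = 0.0159167.
Level-payment amortization: P = B₀·r / (1 − (1+r)^(−n)) = 3520.00·0.0159167 / (1 − 1.01592^(−18)).
Denominator 1 − (1+r)^(−18) = 0.247416892.
P = 56.0267 / 0.247416892 ≈ 226.45.

£226.45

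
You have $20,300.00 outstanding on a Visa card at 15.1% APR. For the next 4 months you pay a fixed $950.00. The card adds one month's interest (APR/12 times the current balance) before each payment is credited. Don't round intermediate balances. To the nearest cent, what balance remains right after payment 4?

$17,468.89

Monthly rate r = 15.1%/12 = 1.25833% = 0.0125833.
Each month: B ← B·(1+r) − $950.00.
Month 1: interest $255.44; balance after payment $19,605.44.
Month 2: interest $246.70; balance after payment $18,902.14.
Month 3: interest $237.85; balance after payment $18,190.00.
Month 4: interest $228.89; balance after payment $17,468.89.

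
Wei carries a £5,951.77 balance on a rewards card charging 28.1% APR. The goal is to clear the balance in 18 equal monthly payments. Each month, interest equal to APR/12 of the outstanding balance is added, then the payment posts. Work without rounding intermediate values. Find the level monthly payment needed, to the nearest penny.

£409.02

Monthly rate r = 28.1%/12 = 2.34167% = 0.0234167.
Level-payment amortization: P = B₀·r / (1 − (1+r)^(−n)) = 5951.77·0.0234167 / (1 − 1.02342^(−18)).
Denominator 1 − (1+r)^(−18) = 0.340742219.
P = 139.371 / 0.340742219 ≈ 409.02.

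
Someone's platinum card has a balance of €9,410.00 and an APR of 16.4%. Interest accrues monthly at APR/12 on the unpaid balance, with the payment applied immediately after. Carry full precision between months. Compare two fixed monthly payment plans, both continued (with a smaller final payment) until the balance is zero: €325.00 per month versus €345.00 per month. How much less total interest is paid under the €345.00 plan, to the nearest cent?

Monthly rate r = 16.4%/12 = 1.36667% = 0.0136667.
At €325.00/mo: n = ⌈−ln(1 − rB₀/P)/ln(1+r)⌉ = 38 payments (last €34.84); total interest = total paid − €9,410.00 = €2,649.84.
At €345.00/mo: 35 payments (last €125.36); total interest €2,445.36.
Interest saved = €2,649.84 − €2,445.36 = €204.48.

€204.48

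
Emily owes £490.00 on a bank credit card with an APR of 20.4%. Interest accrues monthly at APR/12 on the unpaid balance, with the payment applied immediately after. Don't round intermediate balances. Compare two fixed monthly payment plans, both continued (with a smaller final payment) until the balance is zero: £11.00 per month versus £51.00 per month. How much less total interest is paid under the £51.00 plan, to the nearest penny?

£384.25

Monthly rate r = 20.4%/12 = 1.7% = 0.017.
At £11.00/mo: n = ⌈−ln(1 − rB₀/P)/ln(1+r)⌉ = 84 payments (last £10.88); total interest = total paid − £490.00 = £433.88.
At £51.00/mo: 11 payments (last £29.63); total interest £49.63.
Interest saved = £433.88 − £49.63 = £384.25.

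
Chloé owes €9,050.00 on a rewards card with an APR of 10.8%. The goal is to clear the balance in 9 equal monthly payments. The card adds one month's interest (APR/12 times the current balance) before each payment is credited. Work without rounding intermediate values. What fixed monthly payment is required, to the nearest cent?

Monthly rate r = 10.8%/12 = 0.9% = 0.009.
Level-payment amortization: P = B₀·r / (1 − (1+r)^(−n)) = 9050.00·0.009 / (1 − 1.009^(−9)).
Denominator 1 − (1+r)^(−9) = 0.0774721117.
P = 81.45 / 0.0774721117 ≈ 1051.35.

€1,051.35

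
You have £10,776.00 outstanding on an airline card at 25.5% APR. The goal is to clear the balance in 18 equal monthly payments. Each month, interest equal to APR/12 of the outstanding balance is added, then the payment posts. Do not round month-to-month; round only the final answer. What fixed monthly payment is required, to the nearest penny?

£726.71

Monthly rate r = 25.5%/12 = 2.125% = 0.02125.
Level-payment amortization: P = B₀·r / (1 − (1+r)^(−n)) = 10776.00·0.02125 / (1 − 1.02125^(−18)).
Denominator 1 − (1+r)^(−18) = 0.315106967.
P = 228.99 / 0.315106967 ≈ 726.71.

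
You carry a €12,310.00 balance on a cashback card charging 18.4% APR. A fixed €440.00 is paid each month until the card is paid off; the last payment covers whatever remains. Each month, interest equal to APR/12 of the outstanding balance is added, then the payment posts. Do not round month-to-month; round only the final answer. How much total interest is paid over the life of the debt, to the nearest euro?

€3,893

Monthly rate r = 18.4%/12 = 1.53333% = 0.0153333.
Payoff takes n = ⌈−ln(1 − rB₀/P)/ln(1+r)⌉ = ⌈36.823⌉ = 37 payments; the last is €362.76.
Total paid = 36·€440.00 + €362.76 = €16,202.76.
Total interest = total paid − principal = €16,202.76 − €12,310.00 = €3,892.76.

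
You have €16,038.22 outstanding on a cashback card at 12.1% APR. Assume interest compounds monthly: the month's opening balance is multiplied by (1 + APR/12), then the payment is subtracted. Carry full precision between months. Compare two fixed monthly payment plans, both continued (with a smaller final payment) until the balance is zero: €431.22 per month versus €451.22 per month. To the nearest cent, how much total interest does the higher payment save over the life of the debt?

€243.43

Monthly rate r = 12.1%/12 = 1.00833% = 0.0100833.
At €431.22/mo: n = ⌈−ln(1 − rB₀/P)/ln(1+r)⌉ = 47 payments (last €367.11); total interest = total paid − €16,038.22 = €4,165.01.
At €451.22/mo: 45 payments (last €106.12); total interest €3,921.58.
Interest saved = €4,165.01 − €3,921.58 = €243.43.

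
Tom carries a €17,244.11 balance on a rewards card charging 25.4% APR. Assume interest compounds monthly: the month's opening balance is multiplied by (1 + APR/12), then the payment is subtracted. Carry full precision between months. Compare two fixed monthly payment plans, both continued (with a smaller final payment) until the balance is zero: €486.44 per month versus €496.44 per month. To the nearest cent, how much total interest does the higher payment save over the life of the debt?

€730.35

Monthly rate r = 25.4%/12 = 2.11667% = 0.0211667.
At €486.44/mo: n = ⌈−ln(1 − rB₀/P)/ln(1+r)⌉ = 67 payments (last €123.48); total interest = total paid − €17,244.11 = €14,984.41.
At €496.44/mo: 64 payments (last €222.45); total interest €14,254.06.
Interest saved = €14,984.41 − €14,254.06 = €730.35.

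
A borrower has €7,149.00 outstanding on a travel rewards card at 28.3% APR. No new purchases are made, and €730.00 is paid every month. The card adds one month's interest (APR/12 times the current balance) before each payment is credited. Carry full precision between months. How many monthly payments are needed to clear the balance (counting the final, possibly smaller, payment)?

12 payments

Monthly rate r = 28.3%/12 = 2.35833% = 0.0235833.
Recurrence: B ← B·(1+r) − €730.00.
Month 1: interest €168.60; balance after payment €6,587.60.
Month 2: interest €155.36; balance after payment €6,012.95.
Closed form: n = −ln(1 − rB₀/P)/ln(1+r) = −ln(0.76904)/ln(1.02358) ≈ 11.266, so the balance reaches zero during payment 12.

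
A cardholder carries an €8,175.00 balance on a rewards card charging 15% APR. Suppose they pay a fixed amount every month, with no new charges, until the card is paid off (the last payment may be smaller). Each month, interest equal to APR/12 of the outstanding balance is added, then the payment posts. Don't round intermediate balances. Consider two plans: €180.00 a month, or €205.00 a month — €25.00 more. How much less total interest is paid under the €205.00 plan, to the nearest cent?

Monthly rate r = 15%/12 = 1.25% = 0.0125.
At €180.00/mo: n = ⌈−ln(1 − rB₀/P)/ln(1+r)⌉ = 68 payments (last €92.23); total interest = total paid − €8,175.00 = €3,977.23.
At €205.00/mo: 56 payments (last €113.59); total interest €3,213.59.
Interest saved = €3,977.23 − €3,213.59 = €763.64.

€763.64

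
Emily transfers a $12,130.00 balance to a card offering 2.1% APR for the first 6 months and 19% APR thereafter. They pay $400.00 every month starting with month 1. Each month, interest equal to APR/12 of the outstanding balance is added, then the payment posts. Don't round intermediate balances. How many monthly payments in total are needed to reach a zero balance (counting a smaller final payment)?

Promo months 1–6 at r₀ = 2.1%/12 = 0.00175; months 7+ at r₁ = 19%/12 = 0.0158333.
After month 6: iterate B ← B·(1+r₀) − $400.00 for 6 months → $9,847.40.
Then at r₁ with $400.00/mo: n₂ = −ln(1 − r₁·B/P)/ln(1+r₁) ≈ 31.44 → 32 more payments.

38 months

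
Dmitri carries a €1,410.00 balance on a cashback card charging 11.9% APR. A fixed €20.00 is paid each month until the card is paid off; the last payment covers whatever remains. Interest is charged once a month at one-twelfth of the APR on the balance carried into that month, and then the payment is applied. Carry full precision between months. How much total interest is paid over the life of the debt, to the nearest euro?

Monthly rate r = 11.9%/12 = 0.991667% = 0.00991667.
Payoff takes n = ⌈−ln(1 − rB₀/P)/ln(1+r)⌉ = ⌈121.715⌉ = 122 payments; the last is €14.32.
Total paid = 121·€20.00 + €14.32 = €2,434.32.
Total interest = total paid − principal = €2,434.32 − €1,410.00 = €1,024.32.

€1,024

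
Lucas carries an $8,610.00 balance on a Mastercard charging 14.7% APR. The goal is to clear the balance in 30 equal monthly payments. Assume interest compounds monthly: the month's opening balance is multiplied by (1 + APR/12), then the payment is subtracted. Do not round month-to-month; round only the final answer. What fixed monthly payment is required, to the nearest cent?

$344.69

Monthly rate r = 14.7%/12 = 1.225% = 0.01225.
Level-payment amortization: P = B₀·r / (1 − (1+r)^(−n)) = 8610.00·0.01225 / (1 − 1.01225^(−30)).
Denominator 1 − (1+r)^(−30) = 0.305988868.
P = 105.472 / 0.305988868 ≈ 344.69.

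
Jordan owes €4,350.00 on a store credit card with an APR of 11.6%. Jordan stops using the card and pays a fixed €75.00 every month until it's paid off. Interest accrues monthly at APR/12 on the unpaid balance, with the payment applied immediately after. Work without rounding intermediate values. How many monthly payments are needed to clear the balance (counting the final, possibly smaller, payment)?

86 months

Monthly rate r = 11.6%/12 = 0.966667% = 0.00966667.
Recurrence: B ← B·(1+r) − €75.00.
Month 1: interest €42.05; balance after payment €4,317.05.
Month 2: interest €41.73; balance after payment €4,283.78.
Closed form: n = −ln(1 − rB₀/P)/ln(1+r) = −ln(0.43933)/ln(1.00967) ≈ 85.496, so the balance reaches zero during payment 86.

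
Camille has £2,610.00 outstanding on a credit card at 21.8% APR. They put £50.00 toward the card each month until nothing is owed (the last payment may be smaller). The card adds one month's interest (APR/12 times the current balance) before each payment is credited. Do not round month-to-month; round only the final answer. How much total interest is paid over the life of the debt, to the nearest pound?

Monthly rate r = 21.8%/12 = 1.81667% = 0.0181667.
Payoff takes n = ⌈−ln(1 − rB₀/P)/ln(1+r)⌉ = ⌈164.539⌉ = 165 payments; the last is £27.06.
Total paid = 164·£50.00 + £27.06 = £8,227.06.
Total interest = total paid − principal = £8,227.06 − £2,610.00 = £5,617.06.

£5,617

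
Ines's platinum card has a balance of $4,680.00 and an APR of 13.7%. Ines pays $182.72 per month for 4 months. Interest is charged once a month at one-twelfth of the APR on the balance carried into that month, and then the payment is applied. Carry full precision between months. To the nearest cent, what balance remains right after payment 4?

Monthly rate r = 13.7%/12 = 1.14167% = 0.0114167.
Each month: B ← B·(1+r) − $182.72.
Month 1: interest $53.43; balance after payment $4,550.71.
Month 2: interest $51.95; balance after payment $4,419.94.
Month 3: interest $50.46; balance after payment $4,287.68.
Month 4: interest $48.95; balance after payment $4,153.92.

$4,153.92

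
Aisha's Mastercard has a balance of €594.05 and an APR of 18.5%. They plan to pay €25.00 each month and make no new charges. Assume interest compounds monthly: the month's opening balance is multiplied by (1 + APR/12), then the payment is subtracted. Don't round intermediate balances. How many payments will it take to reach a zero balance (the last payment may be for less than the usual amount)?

30 months

Monthly rate r = 18.5%/12 = 1.54167% = 0.0154167.
Recurrence: B ← B·(1+r) − €25.00.
Month 1: interest €9.16; balance after payment €578.21.
Month 2: interest €8.91; balance after payment €562.12.
Closed form: n = −ln(1 − rB₀/P)/ln(1+r) = −ln(0.63367)/ln(1.01542) ≈ 29.821, so the balance reaches zero during payment 30.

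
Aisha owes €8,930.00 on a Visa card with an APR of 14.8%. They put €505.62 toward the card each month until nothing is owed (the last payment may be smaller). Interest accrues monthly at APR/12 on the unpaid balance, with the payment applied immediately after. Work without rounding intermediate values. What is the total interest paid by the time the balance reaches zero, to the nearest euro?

€1,204

Monthly rate r = 14.8%/12 = 1.23333% = 0.0123333.
Payoff takes n = ⌈−ln(1 − rB₀/P)/ln(1+r)⌉ = ⌈20.042⌉ = 21 payments; the last is €21.53.
Total paid = 20·€505.62 + €21.53 = €10,133.93.
Total interest = total paid − principal = €10,133.93 − €8,930.00 = €1,203.93.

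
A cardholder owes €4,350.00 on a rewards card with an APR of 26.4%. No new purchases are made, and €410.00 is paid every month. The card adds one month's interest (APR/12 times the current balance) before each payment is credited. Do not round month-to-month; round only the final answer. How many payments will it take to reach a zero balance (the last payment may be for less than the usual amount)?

Monthly rate r = 26.4%/12 = 2.2% = 0.022.
Recurrence: B ← B·(1+r) − €410.00.
Month 1: interest €95.70; balance after payment €4,035.70.
Month 2: interest €88.79; balance after payment €3,714.49.
Closed form: n = −ln(1 − rB₀/P)/ln(1+r) = −ln(0.76659)/ln(1.022) ≈ 12.215, so the balance reaches zero during payment 13.

13 payments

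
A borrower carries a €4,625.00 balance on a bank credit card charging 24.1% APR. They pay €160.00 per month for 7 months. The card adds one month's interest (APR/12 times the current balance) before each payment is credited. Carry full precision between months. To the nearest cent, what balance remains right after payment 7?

Monthly rate r = 24.1%/12 = 2.00833% = 0.0200833.
Each month: B ← B·(1+r) − €160.00.
Month 1: interest €92.89; balance after payment €4,557.89.
Month 2: interest €91.54; balance after payment €4,489.42.
Month 3: interest €90.16; balance after payment €4,419.59.
Month 4: interest €88.76; balance after payment €4,348.35.
Month 5: interest €87.33; balance after payment €4,275.67.
Month 6: interest €85.87; balance after payment €4,201.54.
Month 7: interest €84.38; balance after payment €4,125.93.

€4,125.93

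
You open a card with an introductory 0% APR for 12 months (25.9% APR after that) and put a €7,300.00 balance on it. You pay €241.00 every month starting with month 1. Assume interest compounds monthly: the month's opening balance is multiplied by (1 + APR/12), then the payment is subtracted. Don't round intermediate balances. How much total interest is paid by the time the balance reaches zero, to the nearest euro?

Promo months 1–12 at r₀ = 0%/12 = 0; months 13+ at r₁ = 25.9%/12 = 0.0215833.
After month 12 (no interest yet): B = €7,300.00 − 12·€241.00 = €4,408.00.
Then at r₁ with €241.00/mo: n₂ = −ln(1 − r₁·B/P)/ln(1+r₁) ≈ 23.52 → 24 more payments.
Total paid = 35·€241.00 + €124.90 = €8,559.90; interest = €8,559.90 − €7,300.00 = €1,259.90.

€1,260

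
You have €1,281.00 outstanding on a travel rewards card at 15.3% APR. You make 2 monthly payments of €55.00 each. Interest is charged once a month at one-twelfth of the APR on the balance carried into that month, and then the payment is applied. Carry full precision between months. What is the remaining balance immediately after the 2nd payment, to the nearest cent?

Monthly rate r = 15.3%/12 = 1.275% = 0.01275.
Each month: B ← B·(1+r) − €55.00.
Month 1: interest €16.33; balance after payment €1,242.33.
Month 2: interest €15.84; balance after payment €1,203.17.

€1,203.17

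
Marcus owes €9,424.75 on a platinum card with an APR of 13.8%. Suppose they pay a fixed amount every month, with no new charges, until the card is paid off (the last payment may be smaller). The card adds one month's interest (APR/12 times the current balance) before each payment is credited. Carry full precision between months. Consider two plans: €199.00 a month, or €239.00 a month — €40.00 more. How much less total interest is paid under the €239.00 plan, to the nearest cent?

Monthly rate r = 13.8%/12 = 1.15% = 0.0115.
At €199.00/mo: n = ⌈−ln(1 − rB₀/P)/ln(1+r)⌉ = 69 payments (last €159.31); total interest = total paid − €9,424.75 = €4,266.56.
At €239.00/mo: 53 payments (last €201.24); total interest €3,204.49.
Interest saved = €4,266.56 − €3,204.49 = €1,062.07.

€1,062.07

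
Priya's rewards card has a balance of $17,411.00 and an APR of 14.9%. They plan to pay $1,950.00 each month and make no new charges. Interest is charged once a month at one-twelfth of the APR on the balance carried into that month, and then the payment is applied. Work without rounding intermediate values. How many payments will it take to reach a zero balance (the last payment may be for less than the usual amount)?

10 payments

Monthly rate r = 14.9%/12 = 1.24167% = 0.0124167.
Recurrence: B ← B·(1+r) − $1,950.00.
Month 1: interest $216.19; balance after payment $15,677.19.
Month 2: interest $194.66; balance after payment $13,921.84.
Closed form: n = −ln(1 − rB₀/P)/ln(1+r) = −ln(0.88914)/ln(1.01242) ≈ 9.522, so the balance reaches zero during payment 10.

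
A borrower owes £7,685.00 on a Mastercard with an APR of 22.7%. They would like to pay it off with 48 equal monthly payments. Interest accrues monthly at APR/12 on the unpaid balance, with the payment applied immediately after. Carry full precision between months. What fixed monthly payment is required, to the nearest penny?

Monthly rate r = 22.7%/12 = 1.89167% = 0.0189167.
Level-payment amortization: P = B₀·r / (1 − (1+r)^(−n)) = 7685.00·0.0189167 / (1 − 1.01892^(−48)).
Denominator 1 − (1+r)^(−48) = 0.593234581.
P = 145.375 / 0.593234581 ≈ 245.05.

£245.05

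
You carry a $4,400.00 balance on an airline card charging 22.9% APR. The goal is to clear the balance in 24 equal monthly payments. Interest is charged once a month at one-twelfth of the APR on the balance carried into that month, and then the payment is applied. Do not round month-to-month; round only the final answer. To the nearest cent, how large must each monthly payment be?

Monthly rate r = 22.9%/12 = 1.90833% = 0.0190833.
Level-payment amortization: P = B₀·r / (1 − (1+r)^(−n)) = 4400.00·0.0190833 / (1 − 1.01908^(−24)).
Denominator 1 − (1+r)^(−24) = 0.364717013.
P = 83.9667 / 0.364717013 ≈ 230.22.

$230.22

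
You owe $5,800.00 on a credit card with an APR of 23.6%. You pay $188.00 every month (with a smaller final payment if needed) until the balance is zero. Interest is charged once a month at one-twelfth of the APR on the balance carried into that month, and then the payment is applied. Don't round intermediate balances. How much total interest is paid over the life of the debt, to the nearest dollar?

Monthly rate r = 23.6%/12 = 1.96667% = 0.0196667.
Payoff takes n = ⌈−ln(1 − rB₀/P)/ln(1+r)⌉ = ⌈47.920⌉ = 48 payments; the last is $173.08.
Total paid = 47·$188.00 + $173.08 = $9,009.08.
Total interest = total paid − principal = $9,009.08 − $5,800.00 = $3,209.08.

$3,209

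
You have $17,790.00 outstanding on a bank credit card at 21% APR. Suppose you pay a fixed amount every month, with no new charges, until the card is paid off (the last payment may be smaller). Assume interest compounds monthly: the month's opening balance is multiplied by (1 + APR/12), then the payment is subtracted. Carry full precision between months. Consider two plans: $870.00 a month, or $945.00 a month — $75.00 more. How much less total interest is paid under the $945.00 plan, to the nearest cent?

Monthly rate r = 21%/12 = 1.75% = 0.0175.
At $870.00/mo: n = ⌈−ln(1 − rB₀/P)/ln(1+r)⌉ = 26 payments (last $463.71); total interest = total paid − $17,790.00 = $4,423.71.
At $945.00/mo: 24 payments (last $34.61); total interest $3,979.61.
Interest saved = $4,423.71 − $3,979.61 = $444.10.

$444.10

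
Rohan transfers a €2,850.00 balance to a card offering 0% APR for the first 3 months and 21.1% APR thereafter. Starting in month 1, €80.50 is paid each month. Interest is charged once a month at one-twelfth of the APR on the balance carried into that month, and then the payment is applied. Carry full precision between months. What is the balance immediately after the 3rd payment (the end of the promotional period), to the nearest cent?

Promo months 1–3 at r₀ = 0%/12 = 0; months 4+ at r₁ = 21.1%/12 = 0.0175833.
After month 3 (no interest yet): B = €2,850.00 − 3·€80.50 = €2,608.50.

€2,608.50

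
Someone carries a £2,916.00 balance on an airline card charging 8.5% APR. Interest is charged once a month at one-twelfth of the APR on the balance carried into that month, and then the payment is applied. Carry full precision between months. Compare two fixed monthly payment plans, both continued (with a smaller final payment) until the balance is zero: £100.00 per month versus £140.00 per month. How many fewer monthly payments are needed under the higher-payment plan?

Monthly rate r = 8.5%/12 = 0.708333% = 0.00708333.
At £100.00/mo: n = ⌈−ln(1 − rB₀/P)/ln(1+r)⌉ = 33 payments (last £77.94); total interest = total paid − £2,916.00 = £361.94.
At £140.00/mo: 23 payments (last £86.20); total interest £250.20.
Payments saved = 33 − 23 = 10.

10 fewer payments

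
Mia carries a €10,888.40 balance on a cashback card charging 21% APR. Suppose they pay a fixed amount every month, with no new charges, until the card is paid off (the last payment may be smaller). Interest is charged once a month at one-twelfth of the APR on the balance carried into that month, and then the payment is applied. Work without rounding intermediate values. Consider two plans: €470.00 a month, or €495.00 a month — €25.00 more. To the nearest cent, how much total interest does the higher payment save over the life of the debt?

Monthly rate r = 21%/12 = 1.75% = 0.0175.
At €470.00/mo: n = ⌈−ln(1 − rB₀/P)/ln(1+r)⌉ = 30 payments (last €454.94); total interest = total paid − €10,888.40 = €3,196.54.
At €495.00/mo: 29 payments (last €8.03); total interest €2,979.63.
Interest saved = €3,196.54 − €2,979.63 = €216.91.

€216.91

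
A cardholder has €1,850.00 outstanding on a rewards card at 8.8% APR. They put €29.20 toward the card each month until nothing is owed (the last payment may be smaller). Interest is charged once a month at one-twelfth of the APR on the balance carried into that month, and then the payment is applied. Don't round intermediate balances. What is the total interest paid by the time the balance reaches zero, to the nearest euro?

Monthly rate r = 8.8%/12 = 0.733333% = 0.00733333.
Payoff takes n = ⌈−ln(1 − rB₀/P)/ln(1+r)⌉ = ⌈85.507⌉ = 86 payments; the last is €14.83.
Total paid = 85·€29.20 + €14.83 = €2,496.83.
Total interest = total paid − principal = €2,496.83 − €1,850.00 = €646.83.

€647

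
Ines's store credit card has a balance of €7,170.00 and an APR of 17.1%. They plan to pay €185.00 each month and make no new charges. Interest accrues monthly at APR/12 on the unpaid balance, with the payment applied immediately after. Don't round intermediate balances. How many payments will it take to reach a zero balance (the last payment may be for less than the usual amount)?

57 payments

Monthly rate r = 17.1%/12 = 1.425% = 0.01425.
Recurrence: B ← B·(1+r) − €185.00.
Month 1: interest €102.17; balance after payment €7,087.17.
Month 2: interest €100.99; balance after payment €7,003.16.
Closed form: n = −ln(1 − rB₀/P)/ln(1+r) = −ln(0.44772)/ln(1.01425) ≈ 56.794, so the balance reaches zero during payment 57.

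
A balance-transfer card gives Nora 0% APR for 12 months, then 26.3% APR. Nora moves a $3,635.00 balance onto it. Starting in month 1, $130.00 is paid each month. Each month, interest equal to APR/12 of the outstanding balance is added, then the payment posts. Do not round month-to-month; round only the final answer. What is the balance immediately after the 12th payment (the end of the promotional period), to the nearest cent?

Promo months 1–12 at r₀ = 0%/12 = 0; months 13+ at r₁ = 26.3%/12 = 0.0219167.
After month 12 (no interest yet): B = $3,635.00 − 12·$130.00 = $2,075.00.

$2,075.00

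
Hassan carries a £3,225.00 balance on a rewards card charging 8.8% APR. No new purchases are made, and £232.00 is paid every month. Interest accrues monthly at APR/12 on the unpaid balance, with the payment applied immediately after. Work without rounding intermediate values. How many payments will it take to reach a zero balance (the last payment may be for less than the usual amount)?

Monthly rate r = 8.8%/12 = 0.733333% = 0.00733333.
Recurrence: B ← B·(1+r) − £232.00.
Month 1: interest £23.65; balance after payment £3,016.65.
Month 2: interest £22.12; balance after payment £2,806.77.
Closed form: n = −ln(1 − rB₀/P)/ln(1+r) = −ln(0.89806)/ln(1.00733) ≈ 14.715, so the balance reaches zero during payment 15.

15 payments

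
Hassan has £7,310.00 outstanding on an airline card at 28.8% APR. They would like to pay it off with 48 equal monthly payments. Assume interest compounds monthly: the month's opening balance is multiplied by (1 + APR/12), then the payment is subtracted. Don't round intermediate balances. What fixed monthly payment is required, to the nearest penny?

£258.13

Monthly rate r = 28.8%/12 = 2.4% = 0.024.
Level-payment amortization: P = B₀·r / (1 − (1+r)^(−n)) = 7310.00·0.024 / (1 − 1.024^(−48)).
Denominator 1 − (1+r)^(−48) = 0.679666705.
P = 175.44 / 0.679666705 ≈ 258.13.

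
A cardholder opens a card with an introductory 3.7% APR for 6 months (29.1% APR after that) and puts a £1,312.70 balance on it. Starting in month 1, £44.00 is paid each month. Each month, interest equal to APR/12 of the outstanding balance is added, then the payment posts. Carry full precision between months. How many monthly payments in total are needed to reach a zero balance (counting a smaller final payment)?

Promo months 1–6 at r₀ = 3.7%/12 = 0.00308333; months 7+ at r₁ = 29.1%/12 = 0.02425.
After month 6: iterate B ← B·(1+r₀) − £44.00 for 6 months → £1,071.13.
Then at r₁ with £44.00/mo: n₂ = −ln(1 − r₁·B/P)/ln(1+r₁) ≈ 37.25 → 38 more payments.

44 months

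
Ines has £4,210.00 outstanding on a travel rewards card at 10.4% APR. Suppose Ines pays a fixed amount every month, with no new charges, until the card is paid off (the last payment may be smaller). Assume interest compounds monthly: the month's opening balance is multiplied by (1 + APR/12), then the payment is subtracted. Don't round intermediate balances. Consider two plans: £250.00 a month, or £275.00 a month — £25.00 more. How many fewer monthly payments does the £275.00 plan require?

2 fewer payments

Monthly rate r = 10.4%/12 = 0.866667% = 0.00866667.
At £250.00/mo: n = ⌈−ln(1 − rB₀/P)/ln(1+r)⌉ = 19 payments (last £70.73); total interest = total paid − £4,210.00 = £360.73.
At £275.00/mo: 17 payments (last £136.59); total interest £326.59.
Payments saved = 19 − 17 = 2.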